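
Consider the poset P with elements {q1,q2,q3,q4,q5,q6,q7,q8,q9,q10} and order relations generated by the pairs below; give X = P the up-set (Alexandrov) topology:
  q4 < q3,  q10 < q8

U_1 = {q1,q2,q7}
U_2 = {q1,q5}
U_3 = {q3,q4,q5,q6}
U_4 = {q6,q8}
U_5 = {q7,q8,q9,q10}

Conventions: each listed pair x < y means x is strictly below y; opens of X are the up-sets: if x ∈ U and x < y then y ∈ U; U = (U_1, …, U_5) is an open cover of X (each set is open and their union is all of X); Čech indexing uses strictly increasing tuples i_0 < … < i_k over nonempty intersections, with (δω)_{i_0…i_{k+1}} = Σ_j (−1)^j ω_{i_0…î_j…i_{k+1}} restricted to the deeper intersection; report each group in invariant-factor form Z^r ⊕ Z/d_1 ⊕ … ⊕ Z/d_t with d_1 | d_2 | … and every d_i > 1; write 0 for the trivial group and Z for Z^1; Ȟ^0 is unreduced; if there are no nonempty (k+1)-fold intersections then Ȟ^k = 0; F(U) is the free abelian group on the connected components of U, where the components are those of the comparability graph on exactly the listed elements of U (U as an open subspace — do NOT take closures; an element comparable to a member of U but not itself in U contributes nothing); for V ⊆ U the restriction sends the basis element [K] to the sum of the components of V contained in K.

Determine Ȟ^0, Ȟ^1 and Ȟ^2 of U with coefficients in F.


Ȟ^0 ≅ Z^8, Ȟ^1 ≅ 0, Ȟ^2 ≅ 0

nerve of the cover:
  U12={q1} U15={q7} U23={q5} U34={q6} U45={q8}
components per intersection:
  U1: {q1} {q2} {q7}
  U2: {q1} {q5}
  U3: {q3,q4} {q5} {q6}
  U4: {q6} {q8}
  U5: {q7} {q8,q10} {q9}
  U12: {q1}
  U15: {q7}
  U23: {q5}
  U34: {q6}
  U45: {q8}
C dims 13,5; δ0: rk 5, SNF 1^5
Ȟ^0 = (13 − 5) − 0 = 8, so Ȟ^0 ≅ Z^8
Ȟ^1 = (5 − 0) − 5 = 0, so Ȟ^1 ≅ 0
Ȟ^2 = (0 − 0) − 0 = 0, so Ȟ^2 ≅ 0


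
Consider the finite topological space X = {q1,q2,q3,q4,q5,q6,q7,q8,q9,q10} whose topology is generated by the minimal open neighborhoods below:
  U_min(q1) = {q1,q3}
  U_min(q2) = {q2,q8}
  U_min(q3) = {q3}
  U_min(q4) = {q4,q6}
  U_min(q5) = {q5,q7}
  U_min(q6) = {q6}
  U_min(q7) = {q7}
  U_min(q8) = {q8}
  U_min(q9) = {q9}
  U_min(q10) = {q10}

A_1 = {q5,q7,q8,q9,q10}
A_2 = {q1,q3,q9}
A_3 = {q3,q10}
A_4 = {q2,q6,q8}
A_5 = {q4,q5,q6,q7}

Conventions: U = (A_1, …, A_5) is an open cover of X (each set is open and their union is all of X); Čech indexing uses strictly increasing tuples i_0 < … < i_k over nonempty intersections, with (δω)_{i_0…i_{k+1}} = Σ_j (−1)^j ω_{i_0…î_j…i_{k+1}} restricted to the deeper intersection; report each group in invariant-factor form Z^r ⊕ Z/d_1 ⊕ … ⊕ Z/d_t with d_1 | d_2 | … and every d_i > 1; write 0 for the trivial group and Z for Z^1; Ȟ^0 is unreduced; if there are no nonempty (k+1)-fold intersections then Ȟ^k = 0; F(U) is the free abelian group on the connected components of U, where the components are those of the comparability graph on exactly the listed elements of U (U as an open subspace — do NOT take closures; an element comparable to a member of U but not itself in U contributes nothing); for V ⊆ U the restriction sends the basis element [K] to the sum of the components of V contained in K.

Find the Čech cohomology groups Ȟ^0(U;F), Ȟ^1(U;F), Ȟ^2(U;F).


intersection data:
  A12={q9} A13={q10} A14={q8} A15={q5,q7} A23={q3} A45={q6}
components per intersection:
  A1: {q5,q7} {q8} {q9} {q10}
  A2: {q1,q3} {q9}
  A3: {q3} {q10}
  A4: {q2,q8} {q6}
  A5: {q4,q6} {q5,q7}
  A12: {q9}
  A13: {q10}
  A14: {q8}
  A15: {q5,q7}
  A23: {q3}
  A45: {q6}
C dims 12,6; δ0: rk 6, SNF 1^6
Ȟ^0 = (12 − 6) − 0 = 6, so Ȟ^0 ≅ Z^6
Ȟ^1 = (6 − 0) − 6 = 0, so Ȟ^1 ≅ 0
Ȟ^2 = (0 − 0) − 0 = 0, so Ȟ^2 ≅ 0

Ȟ^0 = Z^6, Ȟ^1 = 0 and Ȟ^2 = 0


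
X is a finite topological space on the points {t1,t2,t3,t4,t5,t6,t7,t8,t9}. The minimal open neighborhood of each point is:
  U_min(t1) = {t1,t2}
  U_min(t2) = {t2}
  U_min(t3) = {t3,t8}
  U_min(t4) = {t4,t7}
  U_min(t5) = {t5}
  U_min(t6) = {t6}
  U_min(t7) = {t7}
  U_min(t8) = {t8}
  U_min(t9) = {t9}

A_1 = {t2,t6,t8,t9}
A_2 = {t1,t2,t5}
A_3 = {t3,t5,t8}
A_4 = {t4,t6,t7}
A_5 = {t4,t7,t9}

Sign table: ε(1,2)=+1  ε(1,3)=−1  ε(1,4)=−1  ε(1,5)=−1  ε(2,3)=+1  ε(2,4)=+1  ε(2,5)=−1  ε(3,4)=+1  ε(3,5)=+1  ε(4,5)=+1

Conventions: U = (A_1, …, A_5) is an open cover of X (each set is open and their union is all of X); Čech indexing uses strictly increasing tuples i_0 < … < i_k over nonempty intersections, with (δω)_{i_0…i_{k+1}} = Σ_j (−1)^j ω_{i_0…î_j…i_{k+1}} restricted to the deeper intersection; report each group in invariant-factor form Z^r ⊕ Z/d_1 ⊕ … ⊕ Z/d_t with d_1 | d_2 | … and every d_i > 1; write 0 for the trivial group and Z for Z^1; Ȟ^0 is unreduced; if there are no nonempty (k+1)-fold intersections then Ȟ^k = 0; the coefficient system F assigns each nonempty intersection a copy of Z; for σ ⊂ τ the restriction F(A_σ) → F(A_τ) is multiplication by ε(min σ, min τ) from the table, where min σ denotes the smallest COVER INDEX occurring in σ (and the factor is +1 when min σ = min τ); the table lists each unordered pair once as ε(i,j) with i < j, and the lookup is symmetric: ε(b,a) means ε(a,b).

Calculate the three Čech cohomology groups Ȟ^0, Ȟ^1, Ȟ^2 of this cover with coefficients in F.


Ȟ^0 ≅ 0, Ȟ^1 ≅ Z ⊕ Z/2 and Ȟ^2 ≅ 0

nonempty intersections:
  A12={t2} A13={t8} A14={t6} A15={t9} A23={t5} A45={t4,t7}
C dims 5,6; δ0: rk 5, SNF 1^4·2
Ȟ^0: (5−5)−0=0 ⇒ 0
Ȟ^1: (6−0)−5=1 plus torsion [2] ⇒ Z ⊕ Z/2
Ȟ^2: (0−0)−0=0 ⇒ 0


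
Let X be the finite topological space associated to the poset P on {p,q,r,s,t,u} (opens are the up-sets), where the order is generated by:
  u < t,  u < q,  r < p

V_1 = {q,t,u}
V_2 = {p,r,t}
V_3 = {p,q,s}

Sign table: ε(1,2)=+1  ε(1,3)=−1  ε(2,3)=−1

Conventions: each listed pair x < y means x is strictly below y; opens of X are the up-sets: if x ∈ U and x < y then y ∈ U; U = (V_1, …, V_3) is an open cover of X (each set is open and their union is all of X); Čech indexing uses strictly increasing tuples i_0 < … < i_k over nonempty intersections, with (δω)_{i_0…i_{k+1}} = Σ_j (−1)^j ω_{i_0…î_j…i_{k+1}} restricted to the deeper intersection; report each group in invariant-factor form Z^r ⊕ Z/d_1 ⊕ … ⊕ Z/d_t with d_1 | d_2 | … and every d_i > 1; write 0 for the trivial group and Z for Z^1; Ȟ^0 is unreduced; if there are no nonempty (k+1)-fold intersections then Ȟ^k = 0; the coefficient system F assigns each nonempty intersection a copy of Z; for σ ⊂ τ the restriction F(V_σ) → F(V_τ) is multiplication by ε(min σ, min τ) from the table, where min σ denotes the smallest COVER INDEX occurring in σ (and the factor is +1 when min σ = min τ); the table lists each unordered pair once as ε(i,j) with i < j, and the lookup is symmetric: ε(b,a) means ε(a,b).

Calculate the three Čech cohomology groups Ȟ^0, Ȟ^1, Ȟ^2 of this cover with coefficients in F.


cover nerve:
  V12={t} V13={q} V23={p}
C dims 3,3; δ0: rk 2, SNF 1^2
Ȟ^0: (3−2)−0=1 ⇒ Z
Ȟ^1: (3−0)−2=1 ⇒ Z
Ȟ^2: (0−0)−0=0 ⇒ 0

Ȟ^0 ≅ Z, Ȟ^1 ≅ Z, Ȟ^2 ≅ 0


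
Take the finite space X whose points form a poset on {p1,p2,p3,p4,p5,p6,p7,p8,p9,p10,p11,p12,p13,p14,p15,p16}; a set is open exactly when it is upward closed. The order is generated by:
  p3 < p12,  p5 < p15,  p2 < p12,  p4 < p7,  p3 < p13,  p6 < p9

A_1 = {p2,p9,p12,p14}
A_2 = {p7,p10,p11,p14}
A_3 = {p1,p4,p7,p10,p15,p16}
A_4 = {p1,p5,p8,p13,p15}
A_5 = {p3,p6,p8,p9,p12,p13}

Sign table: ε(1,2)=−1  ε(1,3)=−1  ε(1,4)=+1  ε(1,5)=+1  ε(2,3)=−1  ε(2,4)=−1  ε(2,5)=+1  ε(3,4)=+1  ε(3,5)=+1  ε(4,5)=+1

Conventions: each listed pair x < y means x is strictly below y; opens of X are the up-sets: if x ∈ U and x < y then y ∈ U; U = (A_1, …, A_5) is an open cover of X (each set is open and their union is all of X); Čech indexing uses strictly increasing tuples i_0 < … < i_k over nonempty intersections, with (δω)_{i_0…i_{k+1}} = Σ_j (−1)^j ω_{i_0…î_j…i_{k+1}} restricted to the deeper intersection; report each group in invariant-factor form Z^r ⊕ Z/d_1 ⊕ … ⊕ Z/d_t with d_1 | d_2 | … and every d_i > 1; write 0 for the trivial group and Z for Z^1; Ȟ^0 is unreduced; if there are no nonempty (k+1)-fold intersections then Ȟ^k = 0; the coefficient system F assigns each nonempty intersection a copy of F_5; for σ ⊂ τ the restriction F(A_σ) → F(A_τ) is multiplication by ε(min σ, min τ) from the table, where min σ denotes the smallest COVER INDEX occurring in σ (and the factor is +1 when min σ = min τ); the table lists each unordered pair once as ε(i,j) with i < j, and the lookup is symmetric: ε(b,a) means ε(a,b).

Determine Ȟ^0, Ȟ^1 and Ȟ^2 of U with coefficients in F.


Ȟ^0 = Z/5, Ȟ^1 = Z/5, Ȟ^2 = 0

nonempty intersections:
  A12={p14} A15={p9,p12} A23={p7,p10} A34={p1,p15} A45={p8,p13}
C dims 5,5; δ0: rk_F5 4
Ȟ^0: (5−4)−0=1 ⇒ Z/5
Ȟ^1: (5−0)−4=1 ⇒ Z/5
Ȟ^2: (0−0)−0=0 ⇒ 0


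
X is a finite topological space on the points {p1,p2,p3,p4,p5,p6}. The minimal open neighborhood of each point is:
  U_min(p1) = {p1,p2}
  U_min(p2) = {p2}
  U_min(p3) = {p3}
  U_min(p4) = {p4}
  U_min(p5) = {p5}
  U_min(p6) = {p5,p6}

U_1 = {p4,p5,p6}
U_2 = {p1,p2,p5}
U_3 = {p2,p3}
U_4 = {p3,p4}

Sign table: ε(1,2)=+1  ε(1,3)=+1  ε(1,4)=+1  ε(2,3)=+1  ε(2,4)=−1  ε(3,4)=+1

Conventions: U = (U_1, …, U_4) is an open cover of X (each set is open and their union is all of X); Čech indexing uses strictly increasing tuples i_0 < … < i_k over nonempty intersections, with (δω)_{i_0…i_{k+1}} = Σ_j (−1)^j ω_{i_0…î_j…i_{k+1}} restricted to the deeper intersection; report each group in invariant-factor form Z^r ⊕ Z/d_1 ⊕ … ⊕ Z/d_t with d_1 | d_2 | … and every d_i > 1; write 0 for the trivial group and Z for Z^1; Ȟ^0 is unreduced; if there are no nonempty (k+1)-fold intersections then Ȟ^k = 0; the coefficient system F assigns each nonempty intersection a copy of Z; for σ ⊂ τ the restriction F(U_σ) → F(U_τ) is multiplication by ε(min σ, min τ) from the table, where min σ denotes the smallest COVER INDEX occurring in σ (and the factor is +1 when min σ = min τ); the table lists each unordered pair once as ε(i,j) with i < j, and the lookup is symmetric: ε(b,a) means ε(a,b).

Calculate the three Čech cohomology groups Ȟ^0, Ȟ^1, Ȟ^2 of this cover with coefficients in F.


nonempty overlaps:
  U12={p5} U14={p4} U23={p2} U34={p3}
C dims 4,4; δ0: rk 3, SNF 1^3
degree 0: 4−3−0 = 1 → Ȟ^0 ≅ Z
degree 1: 4−0−3 = 1 → Ȟ^1 ≅ Z
degree 2: 0−0−0 = 0 → Ȟ^2 ≅ 0

Ȟ^0(U;F) ≅ Z; Ȟ^1(U;F) ≅ Z; Ȟ^2(U;F) ≅ 0


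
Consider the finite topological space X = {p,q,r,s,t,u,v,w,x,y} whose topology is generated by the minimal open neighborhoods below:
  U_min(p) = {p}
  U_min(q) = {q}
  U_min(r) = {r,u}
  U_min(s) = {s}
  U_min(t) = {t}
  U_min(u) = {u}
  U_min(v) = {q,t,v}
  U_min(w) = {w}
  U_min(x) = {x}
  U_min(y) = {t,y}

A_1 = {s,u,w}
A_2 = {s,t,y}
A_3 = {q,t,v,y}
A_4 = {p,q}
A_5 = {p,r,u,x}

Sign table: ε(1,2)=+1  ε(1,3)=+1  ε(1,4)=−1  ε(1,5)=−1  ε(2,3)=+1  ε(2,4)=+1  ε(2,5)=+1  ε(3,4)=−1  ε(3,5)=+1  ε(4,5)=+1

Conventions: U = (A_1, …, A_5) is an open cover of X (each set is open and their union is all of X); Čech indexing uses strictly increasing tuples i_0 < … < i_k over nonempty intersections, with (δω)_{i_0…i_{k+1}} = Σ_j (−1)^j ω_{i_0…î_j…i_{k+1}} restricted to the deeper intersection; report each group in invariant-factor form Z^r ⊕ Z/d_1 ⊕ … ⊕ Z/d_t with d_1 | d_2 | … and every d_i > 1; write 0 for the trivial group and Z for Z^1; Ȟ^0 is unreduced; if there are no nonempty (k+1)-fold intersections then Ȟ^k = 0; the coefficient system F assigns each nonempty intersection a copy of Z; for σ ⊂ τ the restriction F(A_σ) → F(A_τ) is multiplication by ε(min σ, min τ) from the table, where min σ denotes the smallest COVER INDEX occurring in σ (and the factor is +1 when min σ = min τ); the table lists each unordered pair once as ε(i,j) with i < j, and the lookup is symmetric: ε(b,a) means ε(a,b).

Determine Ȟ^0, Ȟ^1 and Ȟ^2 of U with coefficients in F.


nonempty overlaps:
  A12={s} A15={u} A23={t,y} A34={q} A45={p}
C dims 5,5; δ0: rk 4, SNF 1^4
degree 0: 5−4−0 = 1 → Ȟ^0 ≅ Z
degree 1: 5−0−4 = 1 → Ȟ^1 ≅ Z
degree 2: 0−0−0 = 0 → Ȟ^2 ≅ 0

Ȟ^0(U;F) ≅ Z,  Ȟ^1(U;F) ≅ Z,  Ȟ^2(U;F) ≅ 0


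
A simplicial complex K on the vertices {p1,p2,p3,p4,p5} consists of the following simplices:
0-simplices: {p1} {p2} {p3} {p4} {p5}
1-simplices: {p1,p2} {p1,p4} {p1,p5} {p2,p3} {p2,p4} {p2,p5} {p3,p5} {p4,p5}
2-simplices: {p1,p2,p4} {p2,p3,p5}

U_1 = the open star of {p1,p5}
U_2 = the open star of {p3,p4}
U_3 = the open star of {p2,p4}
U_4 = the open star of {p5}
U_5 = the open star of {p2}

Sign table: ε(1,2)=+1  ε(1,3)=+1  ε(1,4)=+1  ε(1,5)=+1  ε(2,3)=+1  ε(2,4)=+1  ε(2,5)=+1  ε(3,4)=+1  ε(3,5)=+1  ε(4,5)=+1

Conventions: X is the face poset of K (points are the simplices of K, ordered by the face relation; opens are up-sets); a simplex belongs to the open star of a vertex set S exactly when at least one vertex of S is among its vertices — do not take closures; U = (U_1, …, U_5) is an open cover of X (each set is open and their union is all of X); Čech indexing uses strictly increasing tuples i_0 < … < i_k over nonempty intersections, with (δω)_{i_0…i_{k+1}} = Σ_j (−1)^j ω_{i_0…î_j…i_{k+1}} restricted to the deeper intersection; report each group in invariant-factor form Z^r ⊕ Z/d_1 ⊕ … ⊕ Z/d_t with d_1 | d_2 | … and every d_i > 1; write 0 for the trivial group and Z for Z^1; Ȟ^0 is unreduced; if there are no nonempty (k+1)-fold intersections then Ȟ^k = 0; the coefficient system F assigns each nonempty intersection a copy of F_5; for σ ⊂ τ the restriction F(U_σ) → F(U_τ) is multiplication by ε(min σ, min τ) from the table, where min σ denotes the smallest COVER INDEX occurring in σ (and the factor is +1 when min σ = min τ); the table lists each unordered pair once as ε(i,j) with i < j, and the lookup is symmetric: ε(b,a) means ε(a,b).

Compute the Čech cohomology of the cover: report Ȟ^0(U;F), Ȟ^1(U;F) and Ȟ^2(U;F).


nonempty intersections:
  U1={{p1},{p5},{p1,p2},{p1,p4},{p1,p5},{p2,p5},{p3,p5},{p4,p5},{p1,p2,p4},{p2,p3,p5}} U2={{p3},{p4},{p1,p4},{p2,p3},{p2,p4},{p3,p5},{p4,p5},{p1,p2,p4},{p2,p3,p5}} U3={{p2},{p4},{p1,p2},{p1,p4},{p2,p3},{p2,p4},{p2,p5},{p4,p5},{p1,p2,p4},{p2,p3,p5}} U4={{p5},{p1,p5},{p2,p5},{p3,p5},{p4,p5},{p2,p3,p5}} U5={{p2},{p1,p2},{p2,p3},{p2,p4},{p2,p5},{p1,p2,p4},{p2,p3,p5}}
  U12={{p1,p4},{p3,p5},{p4,p5},{p1,p2,p4},{p2,p3,p5}} U13={{p1,p2},{p1,p4},{p2,p5},{p4,p5},{p1,p2,p4},{p2,p3,p5}} U14={{p5},{p1,p5},{p2,p5},{p3,p5},{p4,p5},{p2,p3,p5}} U15={{p1,p2},{p2,p5},{p1,p2,p4},{p2,p3,p5}} U23={{p4},{p1,p4},{p2,p3},{p2,p4},{p4,p5},{p1,p2,p4},{p2,p3,p5}} U24={{p3,p5},{p4,p5},{p2,p3,p5}} U25={{p2,p3},{p2,p4},{p1,p2,p4},{p2,p3,p5}} U34={{p2,p5},{p4,p5},{p2,p3,p5}} U35={{p2},{p1,p2},{p2,p3},{p2,p4},{p2,p5},{p1,p2,p4},{p2,p3,p5}} U45={{p2,p5},{p2,p3,p5}}
  U123={{p1,p4},{p4,p5},{p1,p2,p4},{p2,p3,p5}} U124={{p3,p5},{p4,p5},{p2,p3,p5}} U125={{p1,p2,p4},{p2,p3,p5}} U134={{p2,p5},{p4,p5},{p2,p3,p5}} U135={{p1,p2},{p2,p5},{p1,p2,p4},{p2,p3,p5}} U145={{p2,p5},{p2,p3,p5}} U234={{p4,p5},{p2,p3,p5}} U235={{p2,p3},{p2,p4},{p1,p2,p4},{p2,p3,p5}} U245={{p2,p3,p5}} U345={{p2,p5},{p2,p3,p5}}
  U1234={{p4,p5},{p2,p3,p5}} U1235={{p1,p2,p4},{p2,p3,p5}} U1245={{p2,p3,p5}} U1345={{p2,p5},{p2,p3,p5}} U2345={{p2,p3,p5}}
  U12345={{p2,p3,p5}}
C dims 5,10,10,5; δ0: rk_F5 4; δ1: rk_F5 6; δ2: rk_F5 4
Ȟ^0: (5−4)−0=1 ⇒ Z/5
Ȟ^1: (10−6)−4=0 ⇒ 0
Ȟ^2: (10−4)−6=0 ⇒ 0

Ȟ^0 ≅ Z/5; Ȟ^1 ≅ 0; Ȟ^2 ≅ 0


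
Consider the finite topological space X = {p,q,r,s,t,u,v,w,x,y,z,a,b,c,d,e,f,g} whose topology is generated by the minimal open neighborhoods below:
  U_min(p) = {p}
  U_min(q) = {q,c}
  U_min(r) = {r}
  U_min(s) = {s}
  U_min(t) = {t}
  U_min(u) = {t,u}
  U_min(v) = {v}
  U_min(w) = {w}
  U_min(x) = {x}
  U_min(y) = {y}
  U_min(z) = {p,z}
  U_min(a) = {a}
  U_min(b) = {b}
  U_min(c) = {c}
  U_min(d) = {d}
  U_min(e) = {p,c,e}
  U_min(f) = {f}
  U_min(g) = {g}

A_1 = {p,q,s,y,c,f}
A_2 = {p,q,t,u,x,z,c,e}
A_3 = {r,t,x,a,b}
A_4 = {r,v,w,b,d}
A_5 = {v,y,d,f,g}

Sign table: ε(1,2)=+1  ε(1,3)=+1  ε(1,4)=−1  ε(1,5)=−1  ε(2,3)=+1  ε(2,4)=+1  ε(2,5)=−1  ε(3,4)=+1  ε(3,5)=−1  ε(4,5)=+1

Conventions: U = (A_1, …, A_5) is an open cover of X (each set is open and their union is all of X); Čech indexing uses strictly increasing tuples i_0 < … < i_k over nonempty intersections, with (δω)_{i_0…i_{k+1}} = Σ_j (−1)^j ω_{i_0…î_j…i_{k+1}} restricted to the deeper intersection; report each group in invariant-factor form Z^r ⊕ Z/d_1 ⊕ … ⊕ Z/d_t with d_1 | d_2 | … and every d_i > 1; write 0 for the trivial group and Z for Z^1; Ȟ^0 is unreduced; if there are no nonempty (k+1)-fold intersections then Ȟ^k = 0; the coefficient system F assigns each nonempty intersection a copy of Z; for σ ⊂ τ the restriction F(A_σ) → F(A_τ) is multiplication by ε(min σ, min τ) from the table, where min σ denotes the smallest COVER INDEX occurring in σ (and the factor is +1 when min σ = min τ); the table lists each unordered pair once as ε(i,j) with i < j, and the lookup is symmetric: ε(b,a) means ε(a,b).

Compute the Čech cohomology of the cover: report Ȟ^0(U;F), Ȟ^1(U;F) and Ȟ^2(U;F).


nerve of the cover:
  A12={p,q,c} A15={y,f} A23={t,x} A34={r,b} A45={v,d}
C dims 5,5; δ0: rk 5, SNF 1^4·2
Ȟ^0 = (5 − 5) − 0 = 0, so Ȟ^0 ≅ 0
Ȟ^1 = (5 − 0) − 5 = 0 plus torsion [2], so Ȟ^1 ≅ Z/2
Ȟ^2 = (0 − 0) − 0 = 0, so Ȟ^2 ≅ 0

Ȟ^0(U;F) ≅ 0, Ȟ^1(U;F) ≅ Z/2, Ȟ^2(U;F) ≅ 0


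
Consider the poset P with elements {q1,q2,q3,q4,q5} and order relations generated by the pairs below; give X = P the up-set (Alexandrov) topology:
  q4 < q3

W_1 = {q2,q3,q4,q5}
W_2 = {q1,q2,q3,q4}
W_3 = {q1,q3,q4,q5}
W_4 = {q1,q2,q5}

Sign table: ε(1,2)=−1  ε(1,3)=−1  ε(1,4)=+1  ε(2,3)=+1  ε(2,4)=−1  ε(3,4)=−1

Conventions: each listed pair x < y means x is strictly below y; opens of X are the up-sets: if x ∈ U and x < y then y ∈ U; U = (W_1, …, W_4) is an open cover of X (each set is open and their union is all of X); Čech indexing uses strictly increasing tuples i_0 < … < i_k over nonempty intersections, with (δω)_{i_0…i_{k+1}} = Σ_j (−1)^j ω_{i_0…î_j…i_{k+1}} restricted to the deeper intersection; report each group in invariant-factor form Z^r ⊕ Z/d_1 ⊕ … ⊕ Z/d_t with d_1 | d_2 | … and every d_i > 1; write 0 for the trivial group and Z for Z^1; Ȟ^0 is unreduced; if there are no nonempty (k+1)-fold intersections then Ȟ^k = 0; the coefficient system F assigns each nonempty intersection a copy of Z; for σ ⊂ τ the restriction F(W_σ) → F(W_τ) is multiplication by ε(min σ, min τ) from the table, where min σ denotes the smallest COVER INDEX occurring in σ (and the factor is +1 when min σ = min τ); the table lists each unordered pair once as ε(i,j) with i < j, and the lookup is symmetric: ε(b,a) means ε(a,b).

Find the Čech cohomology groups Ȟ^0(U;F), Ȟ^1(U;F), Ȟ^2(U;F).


Ȟ^0 = Z, Ȟ^1 = 0 and Ȟ^2 = Z

nerve of the cover:
  W12={q2,q3,q4} W13={q3,q4,q5} W14={q2,q5} W23={q1,q3,q4} W24={q1,q2} W34={q1,q5}
  W123={q3,q4} W124={q2} W134={q5} W234={q1}
C dims 4,6,4; δ0: rk 3, SNF 1^3; δ1: rk 3, SNF 1^3
Ȟ^0 = (4 − 3) − 0 = 1, so Ȟ^0 ≅ Z
Ȟ^1 = (6 − 3) − 3 = 0, so Ȟ^1 ≅ 0
Ȟ^2 = (4 − 0) − 3 = 1, so Ȟ^2 ≅ Z


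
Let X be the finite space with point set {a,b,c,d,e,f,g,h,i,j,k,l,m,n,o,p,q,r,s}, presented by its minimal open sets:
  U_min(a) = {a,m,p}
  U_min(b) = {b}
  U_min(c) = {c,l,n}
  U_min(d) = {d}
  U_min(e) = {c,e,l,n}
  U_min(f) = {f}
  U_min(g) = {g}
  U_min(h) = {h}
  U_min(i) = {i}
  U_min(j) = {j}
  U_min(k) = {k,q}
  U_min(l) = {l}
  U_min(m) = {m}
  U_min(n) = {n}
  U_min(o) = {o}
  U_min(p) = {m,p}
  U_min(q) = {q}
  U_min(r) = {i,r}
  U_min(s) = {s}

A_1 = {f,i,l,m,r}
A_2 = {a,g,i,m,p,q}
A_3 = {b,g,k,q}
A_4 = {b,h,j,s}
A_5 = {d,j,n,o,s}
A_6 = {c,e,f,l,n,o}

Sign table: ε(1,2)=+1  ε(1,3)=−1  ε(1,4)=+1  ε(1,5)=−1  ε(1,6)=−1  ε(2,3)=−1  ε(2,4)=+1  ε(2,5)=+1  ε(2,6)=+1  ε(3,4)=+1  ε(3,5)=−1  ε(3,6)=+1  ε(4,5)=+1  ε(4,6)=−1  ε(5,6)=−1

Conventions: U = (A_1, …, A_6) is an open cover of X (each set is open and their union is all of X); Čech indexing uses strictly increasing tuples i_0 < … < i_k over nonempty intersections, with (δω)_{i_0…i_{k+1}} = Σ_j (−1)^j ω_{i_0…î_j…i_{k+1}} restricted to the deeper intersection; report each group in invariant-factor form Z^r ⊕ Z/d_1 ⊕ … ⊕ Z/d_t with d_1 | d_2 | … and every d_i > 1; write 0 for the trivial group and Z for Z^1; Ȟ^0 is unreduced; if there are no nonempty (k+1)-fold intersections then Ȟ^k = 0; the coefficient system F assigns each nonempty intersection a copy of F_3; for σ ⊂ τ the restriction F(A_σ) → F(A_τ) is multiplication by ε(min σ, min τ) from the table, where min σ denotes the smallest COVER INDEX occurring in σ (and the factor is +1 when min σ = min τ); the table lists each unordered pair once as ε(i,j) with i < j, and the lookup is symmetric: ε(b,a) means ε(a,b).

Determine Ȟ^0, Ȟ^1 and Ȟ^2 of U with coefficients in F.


cover nerve:
  A12={i,m} A16={f,l} A23={g,q} A34={b} A45={j,s} A56={n,o}
C dims 6,6; δ0: rk_F3 6
Ȟ^0: (6−6)−0=0 ⇒ 0
Ȟ^1: (6−0)−6=0 ⇒ 0
Ȟ^2: (0−0)−0=0 ⇒ 0

Ȟ^0 ≅ 0, Ȟ^1 ≅ 0, Ȟ^2 ≅ 0


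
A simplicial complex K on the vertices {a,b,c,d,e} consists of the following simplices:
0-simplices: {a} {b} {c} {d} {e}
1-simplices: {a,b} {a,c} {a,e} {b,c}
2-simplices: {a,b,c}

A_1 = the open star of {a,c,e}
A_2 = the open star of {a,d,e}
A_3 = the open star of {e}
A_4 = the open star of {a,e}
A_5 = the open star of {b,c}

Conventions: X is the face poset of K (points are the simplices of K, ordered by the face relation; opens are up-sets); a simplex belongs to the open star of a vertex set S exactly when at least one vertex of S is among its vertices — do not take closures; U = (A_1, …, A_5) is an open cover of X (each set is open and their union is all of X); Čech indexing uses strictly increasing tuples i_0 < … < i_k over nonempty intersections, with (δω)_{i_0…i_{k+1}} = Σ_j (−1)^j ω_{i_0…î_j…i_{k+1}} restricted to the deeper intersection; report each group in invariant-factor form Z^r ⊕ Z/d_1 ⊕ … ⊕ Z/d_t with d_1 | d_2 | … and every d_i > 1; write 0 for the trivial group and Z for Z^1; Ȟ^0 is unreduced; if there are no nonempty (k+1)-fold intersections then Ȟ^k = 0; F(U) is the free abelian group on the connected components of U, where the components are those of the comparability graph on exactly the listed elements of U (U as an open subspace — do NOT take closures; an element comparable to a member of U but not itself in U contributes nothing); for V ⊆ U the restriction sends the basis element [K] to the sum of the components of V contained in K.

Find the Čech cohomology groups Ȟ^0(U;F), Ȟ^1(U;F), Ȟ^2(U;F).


nonempty intersections:
  A1={{a},{c},{e},{a,b},{a,c},{a,e},{b,c},{a,b,c}} A2={{a},{d},{e},{a,b},{a,c},{a,e},{a,b,c}} A3={{e},{a,e}} A4={{a},{e},{a,b},{a,c},{a,e},{a,b,c}} A5={{b},{c},{a,b},{a,c},{b,c},{a,b,c}}
  A12={{a},{e},{a,b},{a,c},{a,e},{a,b,c}} A13={{e},{a,e}} A14={{a},{e},{a,b},{a,c},{a,e},{a,b,c}} A15={{c},{a,b},{a,c},{b,c},{a,b,c}} A23={{e},{a,e}} A24={{a},{e},{a,b},{a,c},{a,e},{a,b,c}} A25={{a,b},{a,c},{a,b,c}} A34={{e},{a,e}} A45={{a,b},{a,c},{a,b,c}}
  A123={{e},{a,e}} A124={{a},{e},{a,b},{a,c},{a,e},{a,b,c}} A125={{a,b},{a,c},{a,b,c}} A134={{e},{a,e}} A145={{a,b},{a,c},{a,b,c}} A234={{e},{a,e}} A245={{a,b},{a,c},{a,b,c}}
  A1234={{e},{a,e}} A1245={{a,b},{a,c},{a,b,c}}
components per intersection:
  A1: {{a},{c},{e},{a,b},{a,c},{a,e},{b,c},{a,b,c}}
  A2: {{a},{e},{a,b},{a,c},{a,e},{a,b,c}} {{d}}
  A3: {{e},{a,e}}
  A4: {{a},{e},{a,b},{a,c},{a,e},{a,b,c}}
  A5: {{b},{c},{a,b},{a,c},{b,c},{a,b,c}}
  A12: {{a},{e},{a,b},{a,c},{a,e},{a,b,c}}
  A13: {{e},{a,e}}
  A14: {{a},{e},{a,b},{a,c},{a,e},{a,b,c}}
  A15: {{c},{a,b},{a,c},{b,c},{a,b,c}}
  A23: {{e},{a,e}}
  A24: {{a},{e},{a,b},{a,c},{a,e},{a,b,c}}
  A25: {{a,b},{a,c},{a,b,c}}
  A34: {{e},{a,e}}
  A45: {{a,b},{a,c},{a,b,c}}
  A123: {{e},{a,e}}
  A124: {{a},{e},{a,b},{a,c},{a,e},{a,b,c}}
  A125: {{a,b},{a,c},{a,b,c}}
  A134: {{e},{a,e}}
  A145: {{a,b},{a,c},{a,b,c}}
  A234: {{e},{a,e}}
  A245: {{a,b},{a,c},{a,b,c}}
  A1234: {{e},{a,e}}
  A1245: {{a,b},{a,c},{a,b,c}}
C dims 6,9,7,2; δ0: rk 4, SNF 1^4; δ1: rk 5, SNF 1^5; δ2: rk 2, SNF 1^2
Ȟ^0: (6−4)−0=2 ⇒ Z^2
Ȟ^1: (9−5)−4=0 ⇒ 0
Ȟ^2: (7−2)−5=0 ⇒ 0

Ȟ^0 ≅ Z^2, Ȟ^1 ≅ 0 and Ȟ^2 ≅ 0


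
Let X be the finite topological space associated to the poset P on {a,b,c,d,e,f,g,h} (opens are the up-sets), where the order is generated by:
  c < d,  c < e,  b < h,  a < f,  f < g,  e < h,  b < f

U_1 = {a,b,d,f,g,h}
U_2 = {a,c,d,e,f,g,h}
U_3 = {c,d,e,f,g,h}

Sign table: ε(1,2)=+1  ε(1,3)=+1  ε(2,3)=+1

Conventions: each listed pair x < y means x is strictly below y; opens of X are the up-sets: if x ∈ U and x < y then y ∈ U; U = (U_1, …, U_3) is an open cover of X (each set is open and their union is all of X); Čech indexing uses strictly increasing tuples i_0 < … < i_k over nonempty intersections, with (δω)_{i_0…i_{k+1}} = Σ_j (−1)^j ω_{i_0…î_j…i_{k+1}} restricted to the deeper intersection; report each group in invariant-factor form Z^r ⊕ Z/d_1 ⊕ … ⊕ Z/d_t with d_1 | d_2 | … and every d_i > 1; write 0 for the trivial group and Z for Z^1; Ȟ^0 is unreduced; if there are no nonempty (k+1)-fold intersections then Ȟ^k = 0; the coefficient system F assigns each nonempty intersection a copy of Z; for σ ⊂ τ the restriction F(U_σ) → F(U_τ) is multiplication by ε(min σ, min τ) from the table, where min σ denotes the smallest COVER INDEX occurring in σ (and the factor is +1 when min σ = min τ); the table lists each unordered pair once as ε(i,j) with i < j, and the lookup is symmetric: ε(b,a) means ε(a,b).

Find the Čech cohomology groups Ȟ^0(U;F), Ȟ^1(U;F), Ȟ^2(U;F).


nonempty overlaps:
  U12={a,d,f,g,h} U13={d,f,g,h} U23={c,d,e,f,g,h}
  U123={d,f,g,h}
C dims 3,3,1; δ0: rk 2, SNF 1^2; δ1: rk 1, SNF 1^1
degree 0: 3−2−0 = 1 → Ȟ^0 ≅ Z
degree 1: 3−1−2 = 0 → Ȟ^1 ≅ 0
degree 2: 1−0−1 = 0 → Ȟ^2 ≅ 0

Ȟ^0(U;F) ≅ Z, Ȟ^1(U;F) ≅ 0 and Ȟ^2(U;F) ≅ 0


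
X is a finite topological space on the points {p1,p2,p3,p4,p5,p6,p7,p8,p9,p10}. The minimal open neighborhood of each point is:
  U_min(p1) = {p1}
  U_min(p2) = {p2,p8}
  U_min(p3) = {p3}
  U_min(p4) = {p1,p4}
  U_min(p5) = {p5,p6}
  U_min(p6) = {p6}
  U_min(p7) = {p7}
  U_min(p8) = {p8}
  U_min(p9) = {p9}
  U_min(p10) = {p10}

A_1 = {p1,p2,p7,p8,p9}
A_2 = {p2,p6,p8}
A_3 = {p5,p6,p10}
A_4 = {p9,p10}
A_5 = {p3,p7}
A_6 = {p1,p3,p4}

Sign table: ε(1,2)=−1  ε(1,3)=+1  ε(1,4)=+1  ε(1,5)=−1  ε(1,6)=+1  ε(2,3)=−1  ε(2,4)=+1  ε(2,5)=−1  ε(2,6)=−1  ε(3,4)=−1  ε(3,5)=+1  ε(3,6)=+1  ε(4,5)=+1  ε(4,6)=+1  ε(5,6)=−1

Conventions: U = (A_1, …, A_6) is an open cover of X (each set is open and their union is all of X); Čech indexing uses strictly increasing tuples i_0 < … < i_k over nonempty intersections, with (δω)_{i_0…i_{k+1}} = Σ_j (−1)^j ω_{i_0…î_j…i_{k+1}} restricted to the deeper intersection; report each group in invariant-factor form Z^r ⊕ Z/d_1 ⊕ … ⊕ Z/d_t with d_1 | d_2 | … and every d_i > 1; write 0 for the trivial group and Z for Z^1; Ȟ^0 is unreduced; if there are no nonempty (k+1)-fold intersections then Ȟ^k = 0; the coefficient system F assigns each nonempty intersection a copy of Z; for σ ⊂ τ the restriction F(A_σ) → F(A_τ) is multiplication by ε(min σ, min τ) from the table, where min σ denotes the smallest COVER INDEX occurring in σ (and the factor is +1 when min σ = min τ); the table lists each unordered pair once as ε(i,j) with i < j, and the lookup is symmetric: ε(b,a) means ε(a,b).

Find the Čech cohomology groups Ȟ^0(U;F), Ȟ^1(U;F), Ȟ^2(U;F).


cover nerve:
  A12={p2,p8} A14={p9} A15={p7} A16={p1} A23={p6} A34={p10} A56={p3}
C dims 6,7; δ0: rk 6, SNF 1^5·2
Ȟ^0: (6−6)−0=0 ⇒ 0
Ȟ^1: (7−0)−6=1 plus torsion [2] ⇒ Z ⊕ Z/2
Ȟ^2: (0−0)−0=0 ⇒ 0

Ȟ^0 = 0; Ȟ^1 = Z ⊕ Z/2; Ȟ^2 = 0


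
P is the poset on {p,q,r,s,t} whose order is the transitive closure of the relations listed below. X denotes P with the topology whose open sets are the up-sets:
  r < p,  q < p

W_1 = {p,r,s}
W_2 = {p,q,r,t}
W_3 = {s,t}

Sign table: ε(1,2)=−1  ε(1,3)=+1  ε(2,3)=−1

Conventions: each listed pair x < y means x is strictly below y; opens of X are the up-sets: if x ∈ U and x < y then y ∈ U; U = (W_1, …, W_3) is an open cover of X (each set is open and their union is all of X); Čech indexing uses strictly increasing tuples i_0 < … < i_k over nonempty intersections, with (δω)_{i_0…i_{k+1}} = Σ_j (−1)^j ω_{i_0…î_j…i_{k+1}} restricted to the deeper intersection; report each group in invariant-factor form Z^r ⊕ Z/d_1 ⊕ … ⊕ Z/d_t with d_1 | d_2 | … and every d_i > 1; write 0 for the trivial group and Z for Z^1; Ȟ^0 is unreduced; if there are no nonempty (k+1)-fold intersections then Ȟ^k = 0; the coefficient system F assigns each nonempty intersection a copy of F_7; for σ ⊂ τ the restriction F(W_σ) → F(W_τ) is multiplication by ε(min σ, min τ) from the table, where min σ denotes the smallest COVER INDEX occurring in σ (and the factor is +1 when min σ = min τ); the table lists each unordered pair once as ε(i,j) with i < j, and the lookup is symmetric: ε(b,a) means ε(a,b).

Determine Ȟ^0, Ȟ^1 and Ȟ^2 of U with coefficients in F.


Ȟ^0 = Z/7; Ȟ^1 = Z/7; Ȟ^2 = 0

nerve of the cover:
  W12={p,r} W13={s} W23={t}
C dims 3,3; δ0: rk_F7 2
Ȟ^0 = (3 − 2) − 0 = 1, so Ȟ^0 ≅ Z/7
Ȟ^1 = (3 − 0) − 2 = 1, so Ȟ^1 ≅ Z/7
Ȟ^2 = (0 − 0) − 0 = 0, so Ȟ^2 ≅ 0


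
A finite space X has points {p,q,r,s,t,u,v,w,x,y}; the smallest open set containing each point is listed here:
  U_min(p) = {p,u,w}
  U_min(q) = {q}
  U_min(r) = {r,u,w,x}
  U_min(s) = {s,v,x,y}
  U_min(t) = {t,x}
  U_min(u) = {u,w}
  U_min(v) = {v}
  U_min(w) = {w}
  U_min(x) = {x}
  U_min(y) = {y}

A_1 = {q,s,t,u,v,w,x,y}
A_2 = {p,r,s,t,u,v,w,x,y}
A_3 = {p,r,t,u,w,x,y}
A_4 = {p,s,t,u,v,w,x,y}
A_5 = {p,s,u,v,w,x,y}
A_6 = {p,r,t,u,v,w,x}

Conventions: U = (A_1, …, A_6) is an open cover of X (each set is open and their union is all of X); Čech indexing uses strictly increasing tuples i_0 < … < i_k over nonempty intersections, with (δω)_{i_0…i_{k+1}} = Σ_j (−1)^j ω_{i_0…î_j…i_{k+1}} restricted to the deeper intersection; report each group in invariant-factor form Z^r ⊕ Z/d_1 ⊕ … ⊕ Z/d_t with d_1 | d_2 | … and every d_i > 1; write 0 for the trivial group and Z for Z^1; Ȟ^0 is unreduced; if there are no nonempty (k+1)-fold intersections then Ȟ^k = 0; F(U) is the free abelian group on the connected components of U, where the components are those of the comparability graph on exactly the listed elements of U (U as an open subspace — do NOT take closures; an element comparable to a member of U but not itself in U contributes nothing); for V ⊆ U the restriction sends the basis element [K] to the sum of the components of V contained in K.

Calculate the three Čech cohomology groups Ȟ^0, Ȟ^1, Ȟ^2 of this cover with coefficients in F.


nonempty intersections:
  A12={s,t,u,v,w,x,y} A13={t,u,w,x,y} A14={s,t,u,v,w,x,y} A15={s,u,v,w,x,y} A16={t,u,v,w,x} A23={p,r,t,u,w,x,y} A24={p,s,t,u,v,w,x,y} A25={p,s,u,v,w,x,y} A26={p,r,t,u,v,w,x} A34={p,t,u,w,x,y} A35={p,u,w,x,y} A36={p,r,t,u,w,x} A45={p,s,u,v,w,x,y} A46={p,t,u,v,w,x} A56={p,u,v,w,x}
  A123={t,u,w,x,y} A124={s,t,u,v,w,x,y} A125={s,u,v,w,x,y} A126={t,u,v,w,x} A134={t,u,w,x,y} A135={u,w,x,y} A136={t,u,w,x} A145={s,u,v,w,x,y} A146={t,u,v,w,x} A156={u,v,w,x} A234={p,t,u,w,x,y} A235={p,u,w,x,y} A236={p,r,t,u,w,x} A245={p,s,u,v,w,x,y} A246={p,t,u,v,w,x} A256={p,u,v,w,x} A345={p,u,w,x,y} A346={p,t,u,w,x} A356={p,u,w,x} A456={p,u,v,w,x}
  A1234={t,u,w,x,y} A1235={u,w,x,y} A1236={t,u,w,x} A1245={s,u,v,w,x,y} A1246={t,u,v,w,x} A1256={u,v,w,x} A1345={u,w,x,y} A1346={t,u,w,x} A1356={u,w,x} A1456={u,v,w,x} A2345={p,u,w,x,y} A2346={p,t,u,w,x} A2356={p,u,w,x} A2456={p,u,v,w,x} A3456={p,u,w,x}
  A12345={u,w,x,y} A12346={t,u,w,x} A12356={u,w,x} A12456={u,v,w,x} A13456={u,w,x} A23456={p,u,w,x}
  A123456={u,w,x}
components per intersection:
  A1: {q} {s,t,v,x,y} {u,w}
  A2: {p,r,s,t,u,v,w,x,y}
  A3: {p,r,t,u,w,x} {y}
  A4: {p,u,w} {s,t,v,x,y}
  A5: {p,u,w} {s,v,x,y}
  A6: {p,r,t,u,w,x} {v}
  A12: {s,t,v,x,y} {u,w}
  A13: {t,x} {u,w} {y}
  A14: {s,t,v,x,y} {u,w}
  A15: {s,v,x,y} {u,w}
  A16: {t,x} {u,w} {v}
  A23: {p,r,t,u,w,x} {y}
  A24: {p,u,w} {s,t,v,x,y}
  A25: {p,u,w} {s,v,x,y}
  A26: {p,r,t,u,w,x} {v}
  A34: {p,u,w} {t,x} {y}
  A35: {p,u,w} {x} {y}
  A36: {p,r,t,u,w,x}
  A45: {p,u,w} {s,v,x,y}
  A46: {p,u,w} {t,x} {v}
  A56: {p,u,w} {v} {x}
  A123: {t,x} {u,w} {y}
  A124: {s,t,v,x,y} {u,w}
  A125: {s,v,x,y} {u,w}
  A126: {t,x} {u,w} {v}
  A134: {t,x} {u,w} {y}
  A135: {u,w} {x} {y}
  A136: {t,x} {u,w}
  A145: {s,v,x,y} {u,w}
  A146: {t,x} {u,w} {v}
  A156: {u,w} {v} {x}
  A234: {p,u,w} {t,x} {y}
  A235: {p,u,w} {x} {y}
  A236: {p,r,t,u,w,x}
  A245: {p,u,w} {s,v,x,y}
  A246: {p,u,w} {t,x} {v}
  A256: {p,u,w} {v} {x}
  A345: {p,u,w} {x} {y}
  A346: {p,u,w} {t,x}
  A356: {p,u,w} {x}
  A456: {p,u,w} {v} {x}
  A1234: {t,x} {u,w} {y}
  A1235: {u,w} {x} {y}
  A1236: {t,x} {u,w}
  A1245: {s,v,x,y} {u,w}
  A1246: {t,x} {u,w} {v}
  A1256: {u,w} {v} {x}
  A1345: {u,w} {x} {y}
  A1346: {t,x} {u,w}
  A1356: {u,w} {x}
  A1456: {u,w} {v} {x}
  A2345: {p,u,w} {x} {y}
  A2346: {p,u,w} {t,x}
  A2356: {p,u,w} {x}
  A2456: {p,u,w} {v} {x}
  A3456: {p,u,w} {x}
  A12345: {u,w} {x} {y}
  A12346: {t,x} {u,w}
  A12356: {u,w} {x}
  A12456: {u,w} {v} {x}
  A13456: {u,w} {x}
  A23456: {p,u,w} {x}
  A123456: {u,w} {x}
C dims 12,35,51,38; δ0: rk 10, SNF 1^10; δ1: rk 25, SNF 1^25; δ2: rk 26, SNF 1^26
Ȟ^0: (12−10)−0=2 ⇒ Z^2
Ȟ^1: (35−25)−10=0 ⇒ 0
Ȟ^2: (51−26)−25=0 ⇒ 0

Ȟ^0(U;F) ≅ Z^2, Ȟ^1(U;F) ≅ 0, Ȟ^2(U;F) ≅ 0


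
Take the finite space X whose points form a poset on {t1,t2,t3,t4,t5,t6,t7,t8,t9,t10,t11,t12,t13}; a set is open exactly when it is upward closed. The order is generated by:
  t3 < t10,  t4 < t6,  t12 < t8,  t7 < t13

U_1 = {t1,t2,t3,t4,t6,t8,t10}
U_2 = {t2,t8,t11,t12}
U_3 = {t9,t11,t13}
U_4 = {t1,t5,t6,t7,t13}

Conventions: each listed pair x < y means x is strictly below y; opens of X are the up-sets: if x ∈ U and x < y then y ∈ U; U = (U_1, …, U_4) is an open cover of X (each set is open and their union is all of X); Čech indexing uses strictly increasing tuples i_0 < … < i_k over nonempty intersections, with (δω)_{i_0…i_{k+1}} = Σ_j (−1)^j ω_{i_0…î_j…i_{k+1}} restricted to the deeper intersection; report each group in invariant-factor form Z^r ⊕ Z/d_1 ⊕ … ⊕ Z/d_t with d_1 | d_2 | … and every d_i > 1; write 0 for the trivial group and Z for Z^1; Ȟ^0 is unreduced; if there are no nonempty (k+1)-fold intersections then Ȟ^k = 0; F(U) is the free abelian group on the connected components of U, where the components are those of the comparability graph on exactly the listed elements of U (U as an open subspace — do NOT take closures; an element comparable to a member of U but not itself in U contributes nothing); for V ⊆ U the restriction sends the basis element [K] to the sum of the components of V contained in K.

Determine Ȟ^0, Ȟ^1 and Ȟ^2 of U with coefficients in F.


Ȟ^0 ≅ Z^9, Ȟ^1 ≅ 0 and Ȟ^2 ≅ 0

cover nerve:
  U12={t2,t8} U14={t1,t6} U23={t11} U34={t13}
components per intersection:
  U1: {t1} {t2} {t3,t10} {t4,t6} {t8}
  U2: {t2} {t8,t12} {t11}
  U3: {t9} {t11} {t13}
  U4: {t1} {t5} {t6} {t7,t13}
  U12: {t2} {t8}
  U14: {t1} {t6}
  U23: {t11}
  U34: {t13}
C dims 15,6; δ0: rk 6, SNF 1^6
Ȟ^0: (15−6)−0=9 ⇒ Z^9
Ȟ^1: (6−0)−6=0 ⇒ 0
Ȟ^2: (0−0)−0=0 ⇒ 0


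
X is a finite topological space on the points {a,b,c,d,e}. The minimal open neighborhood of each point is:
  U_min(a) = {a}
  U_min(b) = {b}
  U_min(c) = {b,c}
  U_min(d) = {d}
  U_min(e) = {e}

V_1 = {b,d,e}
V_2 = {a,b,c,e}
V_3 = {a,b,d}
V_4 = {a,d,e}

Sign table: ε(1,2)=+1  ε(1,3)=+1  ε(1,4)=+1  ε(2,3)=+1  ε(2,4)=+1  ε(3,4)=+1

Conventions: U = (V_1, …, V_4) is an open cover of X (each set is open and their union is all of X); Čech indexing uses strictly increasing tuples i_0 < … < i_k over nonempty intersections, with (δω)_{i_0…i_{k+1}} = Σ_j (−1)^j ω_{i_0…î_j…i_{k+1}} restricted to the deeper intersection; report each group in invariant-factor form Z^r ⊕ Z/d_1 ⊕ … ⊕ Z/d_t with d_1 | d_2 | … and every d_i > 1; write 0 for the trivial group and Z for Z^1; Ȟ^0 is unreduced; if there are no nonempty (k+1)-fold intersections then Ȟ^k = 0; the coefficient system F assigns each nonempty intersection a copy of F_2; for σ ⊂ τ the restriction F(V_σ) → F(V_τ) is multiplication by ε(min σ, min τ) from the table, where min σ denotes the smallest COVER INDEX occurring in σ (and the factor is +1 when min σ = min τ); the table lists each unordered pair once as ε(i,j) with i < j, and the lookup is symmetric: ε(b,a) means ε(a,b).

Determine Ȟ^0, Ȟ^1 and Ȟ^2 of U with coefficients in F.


intersection data:
  V12={b,e} V13={b,d} V14={d,e} V23={a,b} V24={a,e} V34={a,d}
  V123={b} V124={e} V134={d} V234={a}
C dims 4,6,4; δ0: rk_F2 3; δ1: rk_F2 3
Ȟ^0 = (4 − 3) − 0 = 1, so Ȟ^0 ≅ Z/2
Ȟ^1 = (6 − 3) − 3 = 0, so Ȟ^1 ≅ 0
Ȟ^2 = (4 − 0) − 3 = 1, so Ȟ^2 ≅ Z/2

Ȟ^0 ≅ Z/2, Ȟ^1 ≅ 0 and Ȟ^2 ≅ Z/2


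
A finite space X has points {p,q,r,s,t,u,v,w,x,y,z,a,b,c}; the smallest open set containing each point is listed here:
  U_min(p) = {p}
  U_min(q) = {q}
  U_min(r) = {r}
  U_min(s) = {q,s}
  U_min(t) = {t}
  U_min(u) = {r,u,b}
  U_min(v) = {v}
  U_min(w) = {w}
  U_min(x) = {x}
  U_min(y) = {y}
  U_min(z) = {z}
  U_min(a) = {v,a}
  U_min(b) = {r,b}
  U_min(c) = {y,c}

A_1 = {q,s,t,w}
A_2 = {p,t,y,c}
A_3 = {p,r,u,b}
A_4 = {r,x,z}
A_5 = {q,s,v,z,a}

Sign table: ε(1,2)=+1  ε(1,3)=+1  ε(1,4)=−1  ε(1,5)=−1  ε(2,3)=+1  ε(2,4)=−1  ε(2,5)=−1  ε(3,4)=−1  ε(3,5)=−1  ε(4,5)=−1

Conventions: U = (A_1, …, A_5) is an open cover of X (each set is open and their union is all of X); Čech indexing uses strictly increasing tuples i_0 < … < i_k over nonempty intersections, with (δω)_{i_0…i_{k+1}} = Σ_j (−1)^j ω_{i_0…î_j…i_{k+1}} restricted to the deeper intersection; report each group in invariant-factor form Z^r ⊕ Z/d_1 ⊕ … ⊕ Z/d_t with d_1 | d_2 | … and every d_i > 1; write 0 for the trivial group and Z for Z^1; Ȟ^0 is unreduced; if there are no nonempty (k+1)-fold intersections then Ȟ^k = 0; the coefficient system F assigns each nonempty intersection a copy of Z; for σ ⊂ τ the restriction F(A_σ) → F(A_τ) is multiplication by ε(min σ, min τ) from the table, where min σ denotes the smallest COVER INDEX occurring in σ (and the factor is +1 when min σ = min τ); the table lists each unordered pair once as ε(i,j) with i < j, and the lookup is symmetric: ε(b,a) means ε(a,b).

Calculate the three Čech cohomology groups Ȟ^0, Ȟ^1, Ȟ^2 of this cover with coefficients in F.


Ȟ^0(U;F) ≅ 0; Ȟ^1(U;F) ≅ Z/2; Ȟ^2(U;F) ≅ 0

intersection data:
  A12={t} A15={q,s} A23={p} A34={r} A45={z}
C dims 5,5; δ0: rk 5, SNF 1^4·2
Ȟ^0 = (5 − 5) − 0 = 0, so Ȟ^0 ≅ 0
Ȟ^1 = (5 − 0) − 5 = 0 plus torsion [2], so Ȟ^1 ≅ Z/2
Ȟ^2 = (0 − 0) − 0 = 0, so Ȟ^2 ≅ 0


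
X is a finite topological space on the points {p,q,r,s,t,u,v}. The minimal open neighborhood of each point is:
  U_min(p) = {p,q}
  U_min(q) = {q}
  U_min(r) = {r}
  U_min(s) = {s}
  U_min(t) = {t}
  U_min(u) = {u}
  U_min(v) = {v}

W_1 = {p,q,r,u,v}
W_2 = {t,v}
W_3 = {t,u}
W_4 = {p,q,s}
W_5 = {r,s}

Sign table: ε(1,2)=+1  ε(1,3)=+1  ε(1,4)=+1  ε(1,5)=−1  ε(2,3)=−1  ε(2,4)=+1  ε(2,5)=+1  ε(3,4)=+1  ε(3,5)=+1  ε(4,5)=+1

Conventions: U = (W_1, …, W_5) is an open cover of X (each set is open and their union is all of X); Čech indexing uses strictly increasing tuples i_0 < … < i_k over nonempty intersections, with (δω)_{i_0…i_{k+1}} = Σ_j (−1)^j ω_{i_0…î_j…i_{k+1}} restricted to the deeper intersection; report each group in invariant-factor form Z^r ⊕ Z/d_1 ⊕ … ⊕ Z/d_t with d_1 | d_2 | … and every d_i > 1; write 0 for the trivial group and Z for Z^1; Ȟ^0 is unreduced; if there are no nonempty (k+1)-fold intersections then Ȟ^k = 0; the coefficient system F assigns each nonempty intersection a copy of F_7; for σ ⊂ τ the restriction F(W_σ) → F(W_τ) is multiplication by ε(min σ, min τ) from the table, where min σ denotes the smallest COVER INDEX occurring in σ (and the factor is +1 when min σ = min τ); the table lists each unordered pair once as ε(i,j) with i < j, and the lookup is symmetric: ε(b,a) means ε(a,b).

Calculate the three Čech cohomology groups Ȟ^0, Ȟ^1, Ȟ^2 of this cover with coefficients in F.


Ȟ^0 = 0, Ȟ^1 = Z/7 and Ȟ^2 = 0

cover nerve:
  W12={v} W13={u} W14={p,q} W15={r} W23={t} W45={s}
C dims 5,6; δ0: rk_F7 5
Ȟ^0: (5−5)−0=0 ⇒ 0
Ȟ^1: (6−0)−5=1 ⇒ Z/7
Ȟ^2: (0−0)−0=0 ⇒ 0
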